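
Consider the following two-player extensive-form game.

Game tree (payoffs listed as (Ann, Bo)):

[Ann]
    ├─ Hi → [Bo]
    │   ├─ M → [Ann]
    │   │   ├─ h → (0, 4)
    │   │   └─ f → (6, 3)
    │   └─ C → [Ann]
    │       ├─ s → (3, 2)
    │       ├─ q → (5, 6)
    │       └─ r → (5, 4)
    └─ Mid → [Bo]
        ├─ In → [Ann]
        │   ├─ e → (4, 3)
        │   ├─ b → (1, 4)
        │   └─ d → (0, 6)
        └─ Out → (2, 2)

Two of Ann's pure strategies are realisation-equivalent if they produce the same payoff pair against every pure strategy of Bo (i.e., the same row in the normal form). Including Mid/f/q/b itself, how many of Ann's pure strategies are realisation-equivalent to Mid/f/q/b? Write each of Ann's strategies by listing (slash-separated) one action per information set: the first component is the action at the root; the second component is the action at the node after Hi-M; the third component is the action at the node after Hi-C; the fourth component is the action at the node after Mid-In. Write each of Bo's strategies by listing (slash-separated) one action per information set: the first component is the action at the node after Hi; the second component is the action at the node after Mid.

6

Row for Mid/f/q/b (columns M/In, M/Out, C/In, C/Out): (1,4) (2,2) (1,4) (2,2).
Under Mid/f/q/b, Ann's choice at the node after Hi-M and at the node after Hi-C can never be reached regardless of what Bo does, so varying those choices leaves every outcome unchanged.
Holding the reachable choices fixed and varying the unreachable ones freely already gives 2 × 3 = 6 equivalent strategies.
No other strategy reproduces this row, so those 6 are the full class: Mid/h/s/b, Mid/h/q/b, Mid/h/r/b, Mid/f/s/b, Mid/f/q/b, Mid/f/r/b.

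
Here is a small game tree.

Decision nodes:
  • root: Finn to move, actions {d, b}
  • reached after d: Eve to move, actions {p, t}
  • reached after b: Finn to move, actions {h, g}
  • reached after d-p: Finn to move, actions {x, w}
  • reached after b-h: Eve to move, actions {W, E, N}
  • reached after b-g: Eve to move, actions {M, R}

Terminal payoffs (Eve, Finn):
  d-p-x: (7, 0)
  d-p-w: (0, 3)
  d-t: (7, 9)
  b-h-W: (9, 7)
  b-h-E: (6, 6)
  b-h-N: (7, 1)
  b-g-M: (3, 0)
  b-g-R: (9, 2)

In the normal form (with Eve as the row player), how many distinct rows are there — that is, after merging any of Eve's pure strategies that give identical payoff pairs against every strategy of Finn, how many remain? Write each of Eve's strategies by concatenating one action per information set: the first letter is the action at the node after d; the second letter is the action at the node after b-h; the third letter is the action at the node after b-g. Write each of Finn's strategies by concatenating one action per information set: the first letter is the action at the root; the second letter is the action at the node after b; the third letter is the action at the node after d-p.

Eve has 12 pure strategies: pWM, pWR, pEM, pER, pNM, pNR, tWM, tWR, tEM, tER, tNM, tNR. Columns: dhx, dhw, dgx, dgw, bhx, bhw, bgx, bgw.
{pWM} → row (7,0) (0,3) (7,0) (0,3) (9,7) (9,7) (3,0) (3,0)
{pWR} → row (7,0) (0,3) (7,0) (0,3) (9,7) (9,7) (9,2) (9,2)
{pEM} → row (7,0) (0,3) (7,0) (0,3) (6,6) (6,6) (3,0) (3,0)
{pER} → row (7,0) (0,3) (7,0) (0,3) (6,6) (6,6) (9,2) (9,2)
{pNM} → row (7,0) (0,3) (7,0) (0,3) (7,1) (7,1) (3,0) (3,0)
{pNR} → row (7,0) (0,3) (7,0) (0,3) (7,1) (7,1) (9,2) (9,2)
{tWM} → row (7,9) (7,9) (7,9) (7,9) (9,7) (9,7) (3,0) (3,0)
{tWR} → row (7,9) (7,9) (7,9) (7,9) (9,7) (9,7) (9,2) (9,2)
{tEM} → row (7,9) (7,9) (7,9) (7,9) (6,6) (6,6) (3,0) (3,0)
{tER} → row (7,9) (7,9) (7,9) (7,9) (6,6) (6,6) (9,2) (9,2)
{tNM} → row (7,9) (7,9) (7,9) (7,9) (7,1) (7,1) (3,0) (3,0)
{tNR} → row (7,9) (7,9) (7,9) (7,9) (7,1) (7,1) (9,2) (9,2)
That's 12 distinct rows out of 12 strategies.

12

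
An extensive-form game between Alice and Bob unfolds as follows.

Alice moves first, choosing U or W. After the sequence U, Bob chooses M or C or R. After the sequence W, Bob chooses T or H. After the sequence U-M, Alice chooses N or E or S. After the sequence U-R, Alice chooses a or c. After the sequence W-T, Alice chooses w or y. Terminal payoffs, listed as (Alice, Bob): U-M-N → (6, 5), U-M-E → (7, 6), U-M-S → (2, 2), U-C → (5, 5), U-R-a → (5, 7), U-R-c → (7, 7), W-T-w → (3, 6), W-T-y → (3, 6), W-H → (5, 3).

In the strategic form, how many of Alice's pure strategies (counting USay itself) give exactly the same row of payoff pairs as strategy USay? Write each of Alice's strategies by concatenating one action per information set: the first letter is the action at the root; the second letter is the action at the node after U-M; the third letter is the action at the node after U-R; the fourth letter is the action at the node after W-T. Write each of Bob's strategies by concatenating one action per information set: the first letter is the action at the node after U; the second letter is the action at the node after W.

2

Row for USay (columns MT, MH, CT, CH, RT, RH): (2,2) (2,2) (5,5) (5,5) (5,7) (5,7).
Under USay, Alice's choice at the node after W-T can never be reached regardless of what Bob does, so varying those choices leaves every outcome unchanged.
Holding the reachable choices fixed and varying the unreachable one freely already gives 2 equivalent strategies.
No other strategy reproduces this row, so those 2 are the full class: USaw, USay.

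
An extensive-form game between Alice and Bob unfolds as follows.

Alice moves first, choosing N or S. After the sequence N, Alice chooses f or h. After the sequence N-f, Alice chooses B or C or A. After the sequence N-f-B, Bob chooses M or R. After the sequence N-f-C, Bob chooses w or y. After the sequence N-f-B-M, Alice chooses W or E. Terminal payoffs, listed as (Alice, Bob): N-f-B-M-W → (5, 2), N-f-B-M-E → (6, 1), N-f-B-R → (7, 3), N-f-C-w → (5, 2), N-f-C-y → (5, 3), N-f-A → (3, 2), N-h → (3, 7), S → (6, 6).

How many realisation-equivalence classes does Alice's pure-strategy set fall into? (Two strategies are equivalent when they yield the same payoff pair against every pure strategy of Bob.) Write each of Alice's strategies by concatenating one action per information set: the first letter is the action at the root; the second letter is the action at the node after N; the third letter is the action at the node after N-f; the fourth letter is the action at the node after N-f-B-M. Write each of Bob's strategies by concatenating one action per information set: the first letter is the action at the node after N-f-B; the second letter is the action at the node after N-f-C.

6

Alice has 24 pure strategies: NfBW, NfBE, NfCW, NfCE, NfAW, NfAE, NhBW, NhBE, NhCW, NhCE, NhAW, NhAE, SfBW, SfBE, SfCW, SfCE, SfAW, SfAE, ShBW, ShBE, ShCW, ShCE, ShAW, ShAE. Columns: Mw, My, Rw, Ry.
{NfBW} → row (5,2) (5,2) (7,3) (7,3)
{NfBE} → row (6,1) (6,1) (7,3) (7,3)
{NfCW, NfCE} → row (5,2) (5,3) (5,2) (5,3)
{NfAW, NfAE} → row (3,2) (3,2) (3,2) (3,2)
{NhBW, NhBE, NhCW, NhCE, NhAW, NhAE} → row (3,7) (3,7) (3,7) (3,7)
{SfBW, SfBE, SfCW, SfCE, SfAW, SfAE, ShBW, ShBE, ShCW, ShCE, ShAW, ShAE} → row (6,6) (6,6) (6,6) (6,6)
That's 6 distinct rows out of 24 strategies.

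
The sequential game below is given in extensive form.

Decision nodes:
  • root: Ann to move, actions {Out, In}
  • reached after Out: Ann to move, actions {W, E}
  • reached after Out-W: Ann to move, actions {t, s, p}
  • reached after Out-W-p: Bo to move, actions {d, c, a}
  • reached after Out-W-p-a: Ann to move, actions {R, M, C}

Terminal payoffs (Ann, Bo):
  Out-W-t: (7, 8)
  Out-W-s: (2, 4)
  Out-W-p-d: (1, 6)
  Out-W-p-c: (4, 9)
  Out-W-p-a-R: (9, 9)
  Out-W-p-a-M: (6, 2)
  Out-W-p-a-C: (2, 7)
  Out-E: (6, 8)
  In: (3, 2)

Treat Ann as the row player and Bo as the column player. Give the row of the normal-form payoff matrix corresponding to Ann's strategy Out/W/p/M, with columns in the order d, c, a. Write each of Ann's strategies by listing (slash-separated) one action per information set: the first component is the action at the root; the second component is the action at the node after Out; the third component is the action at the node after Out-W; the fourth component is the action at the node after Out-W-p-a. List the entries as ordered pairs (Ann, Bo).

(1,6) (4,9) (6,2)

vs d: Ann plays Out → Ann plays W at [Out] → Ann plays p at [Out-W] → Bo plays d at [Out-W-p] → (1, 6)
vs c: Ann plays Out → Ann plays W at [Out] → Ann plays p at [Out-W] → Bo plays c at [Out-W-p] → (4, 9)
vs a: Ann plays Out → Ann plays W at [Out] → Ann plays p at [Out-W] → Bo plays a at [Out-W-p] → Ann plays M at [Out-W-p-a] → (6, 2)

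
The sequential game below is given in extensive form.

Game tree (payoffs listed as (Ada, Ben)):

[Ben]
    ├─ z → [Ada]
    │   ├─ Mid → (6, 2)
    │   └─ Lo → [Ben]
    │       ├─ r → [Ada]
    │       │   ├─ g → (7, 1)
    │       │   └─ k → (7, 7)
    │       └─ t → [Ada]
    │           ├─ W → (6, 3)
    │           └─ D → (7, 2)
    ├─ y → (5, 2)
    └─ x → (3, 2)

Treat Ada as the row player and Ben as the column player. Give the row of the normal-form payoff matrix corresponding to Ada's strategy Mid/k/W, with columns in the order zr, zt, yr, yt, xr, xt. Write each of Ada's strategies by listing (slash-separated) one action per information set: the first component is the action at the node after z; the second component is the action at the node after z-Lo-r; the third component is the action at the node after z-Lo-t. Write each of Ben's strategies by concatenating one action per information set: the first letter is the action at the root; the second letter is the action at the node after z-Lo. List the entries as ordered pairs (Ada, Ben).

vs zr: Ben plays z → Ada plays Mid at [z] → (6, 2)
vs zt: Ben plays z → Ada plays Mid at [z] → (6, 2)
vs yr: Ben plays y → (5, 2)
vs yt: Ben plays y → (5, 2)
vs xr: Ben plays x → (3, 2)
vs xt: Ben plays x → (3, 2)

(6,2) (6,2) (5,2) (5,2) (3,2) (3,2)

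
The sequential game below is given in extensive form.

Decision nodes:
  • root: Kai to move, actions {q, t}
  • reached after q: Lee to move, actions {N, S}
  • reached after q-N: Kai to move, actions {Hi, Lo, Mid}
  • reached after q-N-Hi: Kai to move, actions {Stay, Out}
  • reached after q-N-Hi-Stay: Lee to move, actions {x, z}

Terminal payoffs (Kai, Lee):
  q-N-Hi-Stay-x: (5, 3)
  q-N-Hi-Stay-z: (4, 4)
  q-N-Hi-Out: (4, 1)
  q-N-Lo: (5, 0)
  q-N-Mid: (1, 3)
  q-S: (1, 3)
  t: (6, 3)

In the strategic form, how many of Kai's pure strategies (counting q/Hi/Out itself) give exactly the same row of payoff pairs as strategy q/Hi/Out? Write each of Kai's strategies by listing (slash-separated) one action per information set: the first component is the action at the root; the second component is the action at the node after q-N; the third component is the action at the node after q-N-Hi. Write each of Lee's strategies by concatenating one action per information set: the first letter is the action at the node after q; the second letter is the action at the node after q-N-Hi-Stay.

Row for q/Hi/Out (columns Nx, Nz, Sx, Sz): (4,1) (4,1) (1,3) (1,3).
Every one of Kai's information sets is on the play path for some reply by Lee when Kai follows q/Hi/Out.
Changing the action at any of them therefore changes at least one column, so only q/Hi/Out itself gives this row.

1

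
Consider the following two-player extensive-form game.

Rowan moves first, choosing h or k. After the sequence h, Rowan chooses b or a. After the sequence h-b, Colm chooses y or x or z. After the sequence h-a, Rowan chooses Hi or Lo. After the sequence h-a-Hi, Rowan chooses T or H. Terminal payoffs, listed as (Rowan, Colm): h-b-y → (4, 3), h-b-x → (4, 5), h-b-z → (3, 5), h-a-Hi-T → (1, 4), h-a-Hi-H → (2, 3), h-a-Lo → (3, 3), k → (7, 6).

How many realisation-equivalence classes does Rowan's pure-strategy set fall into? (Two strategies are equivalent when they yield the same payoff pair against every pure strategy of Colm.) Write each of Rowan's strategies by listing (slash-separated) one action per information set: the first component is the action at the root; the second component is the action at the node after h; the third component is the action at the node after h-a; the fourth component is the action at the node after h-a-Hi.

5

Rowan has 16 pure strategies: h/b/Hi/T, h/b/Hi/H, h/b/Lo/T, h/b/Lo/H, h/a/Hi/T, h/a/Hi/H, h/a/Lo/T, h/a/Lo/H, k/b/Hi/T, k/b/Hi/H, k/b/Lo/T, k/b/Lo/H, k/a/Hi/T, k/a/Hi/H, k/a/Lo/T, k/a/Lo/H. Columns: y, x, z.
{h/b/Hi/T, h/b/Hi/H, h/b/Lo/T, h/b/Lo/H} → row (4,3) (4,5) (3,5)
{h/a/Hi/T} → row (1,4) (1,4) (1,4)
{h/a/Hi/H} → row (2,3) (2,3) (2,3)
{h/a/Lo/T, h/a/Lo/H} → row (3,3) (3,3) (3,3)
{k/b/Hi/T, k/b/Hi/H, k/b/Lo/T, k/b/Lo/H, k/a/Hi/T, k/a/Hi/H, k/a/Lo/T, k/a/Lo/H} → row (7,6) (7,6) (7,6)
That's 5 distinct rows out of 16 strategies.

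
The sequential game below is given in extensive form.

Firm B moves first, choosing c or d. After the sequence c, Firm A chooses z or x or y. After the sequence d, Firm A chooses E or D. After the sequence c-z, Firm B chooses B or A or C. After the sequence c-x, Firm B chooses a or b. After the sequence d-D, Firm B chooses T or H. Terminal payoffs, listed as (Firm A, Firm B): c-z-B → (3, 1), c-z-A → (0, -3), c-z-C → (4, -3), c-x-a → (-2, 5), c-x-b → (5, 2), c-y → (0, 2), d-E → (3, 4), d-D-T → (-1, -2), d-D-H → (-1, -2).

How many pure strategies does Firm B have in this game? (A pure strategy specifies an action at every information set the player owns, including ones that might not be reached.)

24

Firm B owns the root with actions {c, d} — two choices.
Firm B owns the node after c-z with actions {B, A, C} — three choices.
Firm B owns the node after c-x with actions {a, b} — two choices.
Firm B owns the node after d-D with actions {T, H} — two choices.
A pure strategy fixes one action at each information set independently, so the count is the product 2 × 3 × 2 × 2 = 24.
(For reference, Firm A has 6 pure strategies, giving a 24×6 normal-form matrix.)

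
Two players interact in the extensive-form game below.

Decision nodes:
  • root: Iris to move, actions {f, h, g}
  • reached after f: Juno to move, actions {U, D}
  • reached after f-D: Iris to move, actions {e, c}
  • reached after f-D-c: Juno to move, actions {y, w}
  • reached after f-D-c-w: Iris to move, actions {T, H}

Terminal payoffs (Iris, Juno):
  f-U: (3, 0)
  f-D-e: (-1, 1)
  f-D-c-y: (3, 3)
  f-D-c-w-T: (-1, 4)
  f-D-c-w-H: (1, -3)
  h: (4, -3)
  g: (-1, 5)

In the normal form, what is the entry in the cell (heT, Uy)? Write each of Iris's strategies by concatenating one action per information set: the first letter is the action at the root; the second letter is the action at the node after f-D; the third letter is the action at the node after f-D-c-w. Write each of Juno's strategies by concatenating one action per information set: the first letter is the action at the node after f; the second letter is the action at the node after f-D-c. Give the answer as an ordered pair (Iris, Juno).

Trace the play path from the root:
  Iris plays h
→ terminal payoff (4, -3).
(Iris's choice at the node after f-D is never reached on this path, so it doesn't affect the outcome.)

(4, -3)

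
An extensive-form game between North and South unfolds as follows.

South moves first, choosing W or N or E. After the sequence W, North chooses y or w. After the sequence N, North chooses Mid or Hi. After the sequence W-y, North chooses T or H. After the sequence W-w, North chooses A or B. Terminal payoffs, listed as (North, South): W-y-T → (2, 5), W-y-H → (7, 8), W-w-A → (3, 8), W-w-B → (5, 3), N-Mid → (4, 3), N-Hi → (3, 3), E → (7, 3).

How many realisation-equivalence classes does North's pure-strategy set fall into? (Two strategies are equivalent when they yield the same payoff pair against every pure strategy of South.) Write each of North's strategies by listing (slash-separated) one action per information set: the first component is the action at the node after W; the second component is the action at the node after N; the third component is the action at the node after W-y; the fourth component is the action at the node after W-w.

North has 16 pure strategies: y/Mid/T/A, y/Mid/T/B, y/Mid/H/A, y/Mid/H/B, y/Hi/T/A, y/Hi/T/B, y/Hi/H/A, y/Hi/H/B, w/Mid/T/A, w/Mid/T/B, w/Mid/H/A, w/Mid/H/B, w/Hi/T/A, w/Hi/T/B, w/Hi/H/A, w/Hi/H/B. Columns: W, N, E.
{y/Mid/T/A, y/Mid/T/B} → row (2,5) (4,3) (7,3)
{y/Mid/H/A, y/Mid/H/B} → row (7,8) (4,3) (7,3)
{y/Hi/T/A, y/Hi/T/B} → row (2,5) (3,3) (7,3)
{y/Hi/H/A, y/Hi/H/B} → row (7,8) (3,3) (7,3)
{w/Mid/T/A, w/Mid/H/A} → row (3,8) (4,3) (7,3)
{w/Mid/T/B, w/Mid/H/B} → row (5,3) (4,3) (7,3)
{w/Hi/T/A, w/Hi/H/A} → row (3,8) (3,3) (7,3)
{w/Hi/T/B, w/Hi/H/B} → row (5,3) (3,3) (7,3)
That's 8 distinct rows out of 16 strategies.

8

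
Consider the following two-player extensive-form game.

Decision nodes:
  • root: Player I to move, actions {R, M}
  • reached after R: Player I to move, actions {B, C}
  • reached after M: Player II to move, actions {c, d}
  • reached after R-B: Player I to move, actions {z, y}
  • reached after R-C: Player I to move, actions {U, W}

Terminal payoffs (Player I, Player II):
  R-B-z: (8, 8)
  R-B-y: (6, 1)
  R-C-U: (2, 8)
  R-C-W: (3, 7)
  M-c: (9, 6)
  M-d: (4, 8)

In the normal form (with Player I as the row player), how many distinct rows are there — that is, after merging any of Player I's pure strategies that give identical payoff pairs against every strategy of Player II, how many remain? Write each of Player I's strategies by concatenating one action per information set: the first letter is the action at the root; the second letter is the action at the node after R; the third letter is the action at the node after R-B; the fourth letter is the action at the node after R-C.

5

Player I has 16 pure strategies: RBzU, RBzW, RByU, RByW, RCzU, RCzW, RCyU, RCyW, MBzU, MBzW, MByU, MByW, MCzU, MCzW, MCyU, MCyW. Columns: c, d.
{RBzU, RBzW} → row (8,8) (8,8)
{RByU, RByW} → row (6,1) (6,1)
{RCzU, RCyU} → row (2,8) (2,8)
{RCzW, RCyW} → row (3,7) (3,7)
{MBzU, MBzW, MByU, MByW, MCzU, MCzW, MCyU, MCyW} → row (9,6) (4,8)
That's 5 distinct rows out of 16 strategies.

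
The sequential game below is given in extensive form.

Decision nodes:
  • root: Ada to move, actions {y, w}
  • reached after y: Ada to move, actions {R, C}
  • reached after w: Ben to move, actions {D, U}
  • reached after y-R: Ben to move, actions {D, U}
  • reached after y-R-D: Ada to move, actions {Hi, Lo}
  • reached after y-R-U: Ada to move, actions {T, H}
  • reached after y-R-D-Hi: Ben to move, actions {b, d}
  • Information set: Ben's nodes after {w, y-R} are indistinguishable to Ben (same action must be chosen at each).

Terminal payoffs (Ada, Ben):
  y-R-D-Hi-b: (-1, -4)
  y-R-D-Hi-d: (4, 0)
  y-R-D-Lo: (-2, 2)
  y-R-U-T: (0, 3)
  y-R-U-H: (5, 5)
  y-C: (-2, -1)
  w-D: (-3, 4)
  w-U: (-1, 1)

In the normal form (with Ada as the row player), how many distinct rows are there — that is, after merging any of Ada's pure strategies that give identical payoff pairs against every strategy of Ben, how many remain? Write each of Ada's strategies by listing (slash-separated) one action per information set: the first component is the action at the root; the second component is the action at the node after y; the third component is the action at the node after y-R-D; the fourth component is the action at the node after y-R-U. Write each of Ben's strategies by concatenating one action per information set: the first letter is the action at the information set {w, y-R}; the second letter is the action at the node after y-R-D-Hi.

6

Ada has 16 pure strategies: y/R/Hi/T, y/R/Hi/H, y/R/Lo/T, y/R/Lo/H, y/C/Hi/T, y/C/Hi/H, y/C/Lo/T, y/C/Lo/H, w/R/Hi/T, w/R/Hi/H, w/R/Lo/T, w/R/Lo/H, w/C/Hi/T, w/C/Hi/H, w/C/Lo/T, w/C/Lo/H. Columns: Db, Dd, Ub, Ud.
{y/R/Hi/T} → row (-1,-4) (4,0) (0,3) (0,3)
{y/R/Hi/H} → row (-1,-4) (4,0) (5,5) (5,5)
{y/R/Lo/T} → row (-2,2) (-2,2) (0,3) (0,3)
{y/R/Lo/H} → row (-2,2) (-2,2) (5,5) (5,5)
{y/C/Hi/T, y/C/Hi/H, y/C/Lo/T, y/C/Lo/H} → row (-2,-1) (-2,-1) (-2,-1) (-2,-1)
{w/R/Hi/T, w/R/Hi/H, w/R/Lo/T, w/R/Lo/H, w/C/Hi/T, w/C/Hi/H, w/C/Lo/T, w/C/Lo/H} → row (-3,4) (-3,4) (-1,1) (-1,1)
That's 6 distinct rows out of 16 strategies.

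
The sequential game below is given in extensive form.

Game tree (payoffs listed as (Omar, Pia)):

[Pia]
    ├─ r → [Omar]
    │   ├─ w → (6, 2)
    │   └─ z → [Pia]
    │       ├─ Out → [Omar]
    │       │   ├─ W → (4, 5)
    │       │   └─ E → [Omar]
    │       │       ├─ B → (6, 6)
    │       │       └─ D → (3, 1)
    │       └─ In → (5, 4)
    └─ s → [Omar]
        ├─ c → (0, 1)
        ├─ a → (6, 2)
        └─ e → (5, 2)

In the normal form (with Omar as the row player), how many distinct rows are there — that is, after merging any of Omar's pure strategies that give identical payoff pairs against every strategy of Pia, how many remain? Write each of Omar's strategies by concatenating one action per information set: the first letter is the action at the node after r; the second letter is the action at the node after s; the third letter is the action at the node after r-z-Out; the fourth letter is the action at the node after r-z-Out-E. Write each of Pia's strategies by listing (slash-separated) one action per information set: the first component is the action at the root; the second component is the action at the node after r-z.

12

Omar has 24 pure strategies: wcWB, wcWD, wcEB, wcED, waWB, waWD, waEB, waED, weWB, weWD, weEB, weED, zcWB, zcWD, zcEB, zcED, zaWB, zaWD, zaEB, zaED, zeWB, zeWD, zeEB, zeED. Columns: r/Out, r/In, s/Out, s/In.
{wcWB, wcWD, wcEB, wcED} → row (6,2) (6,2) (0,1) (0,1)
{waWB, waWD, waEB, waED} → row (6,2) (6,2) (6,2) (6,2)
{weWB, weWD, weEB, weED} → row (6,2) (6,2) (5,2) (5,2)
{zcWB, zcWD} → row (4,5) (5,4) (0,1) (0,1)
{zcEB} → row (6,6) (5,4) (0,1) (0,1)
{zcED} → row (3,1) (5,4) (0,1) (0,1)
{zaWB, zaWD} → row (4,5) (5,4) (6,2) (6,2)
{zaEB} → row (6,6) (5,4) (6,2) (6,2)
{zaED} → row (3,1) (5,4) (6,2) (6,2)
{zeWB, zeWD} → row (4,5) (5,4) (5,2) (5,2)
{zeEB} → row (6,6) (5,4) (5,2) (5,2)
{zeED} → row (3,1) (5,4) (5,2) (5,2)
That's 12 distinct rows out of 24 strategies.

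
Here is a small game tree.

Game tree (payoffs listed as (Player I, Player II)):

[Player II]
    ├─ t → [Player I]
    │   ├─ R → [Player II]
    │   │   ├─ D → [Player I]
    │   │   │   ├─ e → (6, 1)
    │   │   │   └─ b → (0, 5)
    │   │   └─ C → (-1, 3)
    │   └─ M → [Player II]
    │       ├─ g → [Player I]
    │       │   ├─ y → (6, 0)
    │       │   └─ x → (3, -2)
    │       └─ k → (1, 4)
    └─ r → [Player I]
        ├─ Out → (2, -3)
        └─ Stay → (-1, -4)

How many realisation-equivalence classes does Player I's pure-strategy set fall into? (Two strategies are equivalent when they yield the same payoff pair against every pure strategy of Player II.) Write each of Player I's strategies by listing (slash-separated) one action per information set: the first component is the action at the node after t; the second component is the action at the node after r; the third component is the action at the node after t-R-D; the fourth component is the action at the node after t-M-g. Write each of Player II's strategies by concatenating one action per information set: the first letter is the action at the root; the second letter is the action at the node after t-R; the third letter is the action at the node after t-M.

Player I has 16 pure strategies: R/Out/e/y, R/Out/e/x, R/Out/b/y, R/Out/b/x, R/Stay/e/y, R/Stay/e/x, R/Stay/b/y, R/Stay/b/x, M/Out/e/y, M/Out/e/x, M/Out/b/y, M/Out/b/x, M/Stay/e/y, M/Stay/e/x, M/Stay/b/y, M/Stay/b/x. Columns: tDg, tDk, tCg, tCk, rDg, rDk, rCg, rCk.
{R/Out/e/y, R/Out/e/x} → row (6,1) (6,1) (-1,3) (-1,3) (2,-3) (2,-3) (2,-3) (2,-3)
{R/Out/b/y, R/Out/b/x} → row (0,5) (0,5) (-1,3) (-1,3) (2,-3) (2,-3) (2,-3) (2,-3)
{R/Stay/e/y, R/Stay/e/x} → row (6,1) (6,1) (-1,3) (-1,3) (-1,-4) (-1,-4) (-1,-4) (-1,-4)
{R/Stay/b/y, R/Stay/b/x} → row (0,5) (0,5) (-1,3) (-1,3) (-1,-4) (-1,-4) (-1,-4) (-1,-4)
{M/Out/e/y, M/Out/b/y} → row (6,0) (1,4) (6,0) (1,4) (2,-3) (2,-3) (2,-3) (2,-3)
{M/Out/e/x, M/Out/b/x} → row (3,-2) (1,4) (3,-2) (1,4) (2,-3) (2,-3) (2,-3) (2,-3)
{M/Stay/e/y, M/Stay/b/y} → row (6,0) (1,4) (6,0) (1,4) (-1,-4) (-1,-4) (-1,-4) (-1,-4)
{M/Stay/e/x, M/Stay/b/x} → row (3,-2) (1,4) (3,-2) (1,4) (-1,-4) (-1,-4) (-1,-4) (-1,-4)
That's 8 distinct rows out of 16 strategies.

8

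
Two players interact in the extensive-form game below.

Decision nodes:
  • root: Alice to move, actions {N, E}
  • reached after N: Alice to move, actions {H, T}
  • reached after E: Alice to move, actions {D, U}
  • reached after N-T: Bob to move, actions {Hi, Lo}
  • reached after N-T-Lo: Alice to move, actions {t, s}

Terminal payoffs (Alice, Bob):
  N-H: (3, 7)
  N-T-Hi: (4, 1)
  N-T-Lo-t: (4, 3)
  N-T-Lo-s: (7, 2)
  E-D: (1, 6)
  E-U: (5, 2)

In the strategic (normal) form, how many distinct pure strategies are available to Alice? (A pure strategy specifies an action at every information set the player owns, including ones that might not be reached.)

16

Alice owns the root with actions {N, E} — two choices.
Alice owns the node after N with actions {H, T} — two choices.
Alice owns the node after E with actions {D, U} — two choices.
Alice owns the node after N-T-Lo with actions {t, s} — two choices.
A pure strategy fixes one action at each information set independently, so the count is the product 2 × 2 × 2 × 2 = 16.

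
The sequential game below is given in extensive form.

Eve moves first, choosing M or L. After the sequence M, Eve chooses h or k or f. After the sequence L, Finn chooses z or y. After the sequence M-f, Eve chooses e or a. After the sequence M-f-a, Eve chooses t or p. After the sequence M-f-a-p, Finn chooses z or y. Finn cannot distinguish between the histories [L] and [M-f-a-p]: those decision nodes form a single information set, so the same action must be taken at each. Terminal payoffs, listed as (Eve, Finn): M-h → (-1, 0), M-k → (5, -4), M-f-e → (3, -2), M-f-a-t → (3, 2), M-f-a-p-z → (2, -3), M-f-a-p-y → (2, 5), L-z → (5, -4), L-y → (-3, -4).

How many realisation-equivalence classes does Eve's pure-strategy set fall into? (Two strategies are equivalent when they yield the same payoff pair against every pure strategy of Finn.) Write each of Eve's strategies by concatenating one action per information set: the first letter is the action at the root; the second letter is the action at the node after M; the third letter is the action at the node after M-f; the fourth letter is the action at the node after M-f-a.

6

Eve has 24 pure strategies: Mhet, Mhep, Mhat, Mhap, Mket, Mkep, Mkat, Mkap, Mfet, Mfep, Mfat, Mfap, Lhet, Lhep, Lhat, Lhap, Lket, Lkep, Lkat, Lkap, Lfet, Lfep, Lfat, Lfap. Columns: z, y.
{Mhet, Mhep, Mhat, Mhap} → row (-1,0) (-1,0)
{Mket, Mkep, Mkat, Mkap} → row (5,-4) (5,-4)
{Mfet, Mfep} → row (3,-2) (3,-2)
{Mfat} → row (3,2) (3,2)
{Mfap} → row (2,-3) (2,5)
{Lhet, Lhep, Lhat, Lhap, Lket, Lkep, Lkat, Lkap, Lfet, Lfep, Lfat, Lfap} → row (5,-4) (-3,-4)
That's 6 distinct rows out of 24 strategies.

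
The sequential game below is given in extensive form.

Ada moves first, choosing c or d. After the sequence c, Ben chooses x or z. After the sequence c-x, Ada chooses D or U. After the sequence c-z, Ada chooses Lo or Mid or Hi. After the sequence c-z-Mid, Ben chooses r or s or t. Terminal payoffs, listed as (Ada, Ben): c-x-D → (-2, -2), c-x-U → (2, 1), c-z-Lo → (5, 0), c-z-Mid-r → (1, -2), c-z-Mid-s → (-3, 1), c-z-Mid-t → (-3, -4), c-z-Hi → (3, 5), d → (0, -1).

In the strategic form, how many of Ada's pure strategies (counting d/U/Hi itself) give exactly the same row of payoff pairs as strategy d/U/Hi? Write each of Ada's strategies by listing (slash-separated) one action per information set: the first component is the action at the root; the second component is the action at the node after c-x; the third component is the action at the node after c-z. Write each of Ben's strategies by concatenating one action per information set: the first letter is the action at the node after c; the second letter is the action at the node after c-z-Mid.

6

Row for d/U/Hi (columns xr, xs, xt, zr, zs, zt): (0,-1) (0,-1) (0,-1) (0,-1) (0,-1) (0,-1).
Under d/U/Hi, Ada's choice at the node after c-x and at the node after c-z can never be reached regardless of what Ben does, so varying those choices leaves every outcome unchanged.
Holding the reachable choices fixed and varying the unreachable ones freely already gives 2 × 3 = 6 equivalent strategies.
No other strategy reproduces this row, so those 6 are the full class: d/D/Lo, d/D/Mid, d/D/Hi, d/U/Lo, d/U/Mid, d/U/Hi.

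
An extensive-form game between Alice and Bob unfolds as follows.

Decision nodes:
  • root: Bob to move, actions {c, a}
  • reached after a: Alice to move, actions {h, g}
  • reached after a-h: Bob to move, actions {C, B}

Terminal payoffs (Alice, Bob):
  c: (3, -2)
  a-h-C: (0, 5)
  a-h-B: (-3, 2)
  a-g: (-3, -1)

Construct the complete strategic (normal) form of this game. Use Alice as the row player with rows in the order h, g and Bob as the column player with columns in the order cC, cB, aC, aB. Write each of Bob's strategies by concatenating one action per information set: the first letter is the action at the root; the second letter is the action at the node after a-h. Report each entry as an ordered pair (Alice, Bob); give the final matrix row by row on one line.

Row h: cC→(3,-2), cB→(3,-2), aC→(0,5), aB→(-3,2)
Row g: cC→(3,-2), cB→(3,-2), aC→(-3,-1), aB→(-3,-1)

h: (3,-2) (3,-2) (0,5) (-3,2) | g: (3,-2) (3,-2) (-3,-1) (-3,-1)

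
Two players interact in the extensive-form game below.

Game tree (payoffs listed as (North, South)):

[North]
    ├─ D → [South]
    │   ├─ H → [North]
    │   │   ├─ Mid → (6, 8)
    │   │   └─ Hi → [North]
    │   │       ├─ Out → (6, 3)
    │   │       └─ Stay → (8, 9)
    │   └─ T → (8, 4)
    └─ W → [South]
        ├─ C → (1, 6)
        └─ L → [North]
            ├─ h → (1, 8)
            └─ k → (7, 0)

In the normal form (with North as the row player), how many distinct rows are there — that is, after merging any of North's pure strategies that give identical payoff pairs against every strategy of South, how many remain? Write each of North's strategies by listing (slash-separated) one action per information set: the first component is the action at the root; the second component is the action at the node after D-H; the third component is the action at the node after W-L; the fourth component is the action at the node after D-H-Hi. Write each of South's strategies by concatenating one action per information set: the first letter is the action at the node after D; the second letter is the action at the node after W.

5

North has 16 pure strategies: D/Mid/h/Out, D/Mid/h/Stay, D/Mid/k/Out, D/Mid/k/Stay, D/Hi/h/Out, D/Hi/h/Stay, D/Hi/k/Out, D/Hi/k/Stay, W/Mid/h/Out, W/Mid/h/Stay, W/Mid/k/Out, W/Mid/k/Stay, W/Hi/h/Out, W/Hi/h/Stay, W/Hi/k/Out, W/Hi/k/Stay. Columns: HC, HL, TC, TL.
{D/Mid/h/Out, D/Mid/h/Stay, D/Mid/k/Out, D/Mid/k/Stay} → row (6,8) (6,8) (8,4) (8,4)
{D/Hi/h/Out, D/Hi/k/Out} → row (6,3) (6,3) (8,4) (8,4)
{D/Hi/h/Stay, D/Hi/k/Stay} → row (8,9) (8,9) (8,4) (8,4)
{W/Mid/h/Out, W/Mid/h/Stay, W/Hi/h/Out, W/Hi/h/Stay} → row (1,6) (1,8) (1,6) (1,8)
{W/Mid/k/Out, W/Mid/k/Stay, W/Hi/k/Out, W/Hi/k/Stay} → row (1,6) (7,0) (1,6) (7,0)
That's 5 distinct rows out of 16 strategies.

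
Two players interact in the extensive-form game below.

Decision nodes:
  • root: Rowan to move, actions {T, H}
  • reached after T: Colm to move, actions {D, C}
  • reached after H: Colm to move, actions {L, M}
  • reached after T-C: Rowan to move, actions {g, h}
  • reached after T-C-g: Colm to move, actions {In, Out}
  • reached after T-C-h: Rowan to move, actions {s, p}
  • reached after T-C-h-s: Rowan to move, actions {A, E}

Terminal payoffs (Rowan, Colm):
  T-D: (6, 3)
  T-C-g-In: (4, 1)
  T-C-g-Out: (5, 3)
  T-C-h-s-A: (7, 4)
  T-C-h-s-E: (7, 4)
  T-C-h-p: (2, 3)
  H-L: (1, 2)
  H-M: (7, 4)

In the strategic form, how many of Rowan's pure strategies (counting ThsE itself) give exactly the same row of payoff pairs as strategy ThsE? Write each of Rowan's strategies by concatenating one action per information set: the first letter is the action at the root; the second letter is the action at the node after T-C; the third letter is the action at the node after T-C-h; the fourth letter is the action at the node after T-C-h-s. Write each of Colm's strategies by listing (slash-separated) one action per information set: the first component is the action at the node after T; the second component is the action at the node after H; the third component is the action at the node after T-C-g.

2

Row for ThsE (columns D/L/In, D/L/Out, D/M/In, D/M/Out, C/L/In, C/L/Out, C/M/In, C/M/Out): (6,3) (6,3) (6,3) (6,3) (7,4) (7,4) (7,4) (7,4).
Every one of Rowan's information sets is on the play path for some reply by Colm when Rowan follows ThsE.
Even so, ThsA happens to produce the same payoff in every column — so 2 strategies share this row.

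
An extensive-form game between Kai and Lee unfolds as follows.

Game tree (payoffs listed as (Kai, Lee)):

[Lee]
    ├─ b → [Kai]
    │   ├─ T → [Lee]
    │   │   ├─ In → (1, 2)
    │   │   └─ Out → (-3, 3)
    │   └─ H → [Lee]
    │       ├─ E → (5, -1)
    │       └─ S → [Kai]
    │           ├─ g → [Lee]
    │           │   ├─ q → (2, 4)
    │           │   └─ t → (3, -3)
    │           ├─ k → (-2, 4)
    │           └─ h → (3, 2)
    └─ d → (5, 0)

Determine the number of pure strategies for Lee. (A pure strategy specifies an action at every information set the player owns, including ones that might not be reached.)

Lee owns the root with actions {b, d} — two choices.
Lee owns the node after b-T with actions {In, Out} — two choices.
Lee owns the node after b-H with actions {E, S} — two choices.
Lee owns the node after b-H-S-g with actions {q, t} — two choices.
A pure strategy fixes one action at each information set independently, so the count is the product 2 × 2 × 2 × 2 = 16.
(For reference, Kai has 6 pure strategies, giving a 16×6 normal-form matrix.)

16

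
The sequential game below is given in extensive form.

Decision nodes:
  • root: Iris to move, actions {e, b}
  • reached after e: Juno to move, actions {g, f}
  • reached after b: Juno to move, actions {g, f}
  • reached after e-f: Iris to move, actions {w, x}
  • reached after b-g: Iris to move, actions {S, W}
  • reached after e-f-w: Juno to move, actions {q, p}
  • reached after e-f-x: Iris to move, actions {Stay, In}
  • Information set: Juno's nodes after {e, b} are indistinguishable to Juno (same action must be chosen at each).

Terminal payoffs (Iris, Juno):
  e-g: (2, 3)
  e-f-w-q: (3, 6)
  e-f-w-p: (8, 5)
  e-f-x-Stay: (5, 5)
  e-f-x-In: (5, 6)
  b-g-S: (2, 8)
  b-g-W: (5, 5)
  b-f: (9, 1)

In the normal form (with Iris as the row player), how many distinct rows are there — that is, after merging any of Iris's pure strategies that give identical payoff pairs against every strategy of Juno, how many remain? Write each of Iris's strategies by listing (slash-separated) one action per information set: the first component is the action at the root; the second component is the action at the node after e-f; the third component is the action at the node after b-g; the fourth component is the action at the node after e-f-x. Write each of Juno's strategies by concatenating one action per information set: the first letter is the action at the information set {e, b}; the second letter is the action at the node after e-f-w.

Iris has 16 pure strategies: e/w/S/Stay, e/w/S/In, e/w/W/Stay, e/w/W/In, e/x/S/Stay, e/x/S/In, e/x/W/Stay, e/x/W/In, b/w/S/Stay, b/w/S/In, b/w/W/Stay, b/w/W/In, b/x/S/Stay, b/x/S/In, b/x/W/Stay, b/x/W/In. Columns: gq, gp, fq, fp.
{e/w/S/Stay, e/w/S/In, e/w/W/Stay, e/w/W/In} → row (2,3) (2,3) (3,6) (8,5)
{e/x/S/Stay, e/x/W/Stay} → row (2,3) (2,3) (5,5) (5,5)
{e/x/S/In, e/x/W/In} → row (2,3) (2,3) (5,6) (5,6)
{b/w/S/Stay, b/w/S/In, b/x/S/Stay, b/x/S/In} → row (2,8) (2,8) (9,1) (9,1)
{b/w/W/Stay, b/w/W/In, b/x/W/Stay, b/x/W/In} → row (5,5) (5,5) (9,1) (9,1)
That's 5 distinct rows out of 16 strategies.

5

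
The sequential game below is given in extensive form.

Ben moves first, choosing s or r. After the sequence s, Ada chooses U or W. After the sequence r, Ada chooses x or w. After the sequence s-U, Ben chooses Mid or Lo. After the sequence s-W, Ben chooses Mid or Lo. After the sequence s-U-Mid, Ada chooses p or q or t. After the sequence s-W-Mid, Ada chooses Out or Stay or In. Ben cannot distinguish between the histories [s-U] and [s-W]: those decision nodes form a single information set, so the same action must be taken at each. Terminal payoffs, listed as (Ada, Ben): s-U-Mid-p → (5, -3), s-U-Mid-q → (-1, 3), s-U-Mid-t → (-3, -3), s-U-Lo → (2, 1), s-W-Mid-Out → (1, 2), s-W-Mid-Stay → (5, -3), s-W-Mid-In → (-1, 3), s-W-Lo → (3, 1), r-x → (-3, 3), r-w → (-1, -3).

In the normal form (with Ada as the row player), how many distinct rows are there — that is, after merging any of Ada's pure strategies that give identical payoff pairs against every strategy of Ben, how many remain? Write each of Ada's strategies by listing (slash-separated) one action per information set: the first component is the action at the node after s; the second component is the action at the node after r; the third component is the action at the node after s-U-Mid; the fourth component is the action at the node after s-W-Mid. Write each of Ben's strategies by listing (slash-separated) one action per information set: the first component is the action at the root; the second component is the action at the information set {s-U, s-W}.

12

Ada has 36 pure strategies: U/x/p/Out, U/x/p/Stay, U/x/p/In, U/x/q/Out, U/x/q/Stay, U/x/q/In, U/x/t/Out, U/x/t/Stay, U/x/t/In, U/w/p/Out, U/w/p/Stay, U/w/p/In, U/w/q/Out, U/w/q/Stay, U/w/q/In, U/w/t/Out, U/w/t/Stay, U/w/t/In, W/x/p/Out, W/x/p/Stay, W/x/p/In, W/x/q/Out, W/x/q/Stay, W/x/q/In, W/x/t/Out, W/x/t/Stay, W/x/t/In, W/w/p/Out, W/w/p/Stay, W/w/p/In, W/w/q/Out, W/w/q/Stay, W/w/q/In, W/w/t/Out, W/w/t/Stay, W/w/t/In. Columns: s/Mid, s/Lo, r/Mid, r/Lo.
{U/x/p/Out, U/x/p/Stay, U/x/p/In} → row (5,-3) (2,1) (-3,3) (-3,3)
{U/x/q/Out, U/x/q/Stay, U/x/q/In} → row (-1,3) (2,1) (-3,3) (-3,3)
{U/x/t/Out, U/x/t/Stay, U/x/t/In} → row (-3,-3) (2,1) (-3,3) (-3,3)
{U/w/p/Out, U/w/p/Stay, U/w/p/In} → row (5,-3) (2,1) (-1,-3) (-1,-3)
{U/w/q/Out, U/w/q/Stay, U/w/q/In} → row (-1,3) (2,1) (-1,-3) (-1,-3)
{U/w/t/Out, U/w/t/Stay, U/w/t/In} → row (-3,-3) (2,1) (-1,-3) (-1,-3)
{W/x/p/Out, W/x/q/Out, W/x/t/Out} → row (1,2) (3,1) (-3,3) (-3,3)
{W/x/p/Stay, W/x/q/Stay, W/x/t/Stay} → row (5,-3) (3,1) (-3,3) (-3,3)
{W/x/p/In, W/x/q/In, W/x/t/In} → row (-1,3) (3,1) (-3,3) (-3,3)
{W/w/p/Out, W/w/q/Out, W/w/t/Out} → row (1,2) (3,1) (-1,-3) (-1,-3)
{W/w/p/Stay, W/w/q/Stay, W/w/t/Stay} → row (5,-3) (3,1) (-1,-3) (-1,-3)
{W/w/p/In, W/w/q/In, W/w/t/In} → row (-1,3) (3,1) (-1,-3) (-1,-3)
That's 12 distinct rows out of 36 strategies.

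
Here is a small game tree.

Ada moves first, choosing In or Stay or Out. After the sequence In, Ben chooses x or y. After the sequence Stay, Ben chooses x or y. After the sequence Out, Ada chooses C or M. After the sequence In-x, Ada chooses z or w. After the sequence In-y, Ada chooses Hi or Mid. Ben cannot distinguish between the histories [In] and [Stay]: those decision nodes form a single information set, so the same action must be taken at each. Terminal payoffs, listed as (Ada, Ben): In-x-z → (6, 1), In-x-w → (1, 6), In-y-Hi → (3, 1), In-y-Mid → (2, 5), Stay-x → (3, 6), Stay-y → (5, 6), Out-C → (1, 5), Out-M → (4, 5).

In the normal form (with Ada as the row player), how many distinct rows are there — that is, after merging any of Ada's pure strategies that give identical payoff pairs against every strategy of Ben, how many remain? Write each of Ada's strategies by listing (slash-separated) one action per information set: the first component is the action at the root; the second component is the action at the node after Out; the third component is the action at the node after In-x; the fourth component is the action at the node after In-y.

Ada has 24 pure strategies: In/C/z/Hi, In/C/z/Mid, In/C/w/Hi, In/C/w/Mid, In/M/z/Hi, In/M/z/Mid, In/M/w/Hi, In/M/w/Mid, Stay/C/z/Hi, Stay/C/z/Mid, Stay/C/w/Hi, Stay/C/w/Mid, Stay/M/z/Hi, Stay/M/z/Mid, Stay/M/w/Hi, Stay/M/w/Mid, Out/C/z/Hi, Out/C/z/Mid, Out/C/w/Hi, Out/C/w/Mid, Out/M/z/Hi, Out/M/z/Mid, Out/M/w/Hi, Out/M/w/Mid. Columns: x, y.
{In/C/z/Hi, In/M/z/Hi} → row (6,1) (3,1)
{In/C/z/Mid, In/M/z/Mid} → row (6,1) (2,5)
{In/C/w/Hi, In/M/w/Hi} → row (1,6) (3,1)
{In/C/w/Mid, In/M/w/Mid} → row (1,6) (2,5)
{Stay/C/z/Hi, Stay/C/z/Mid, Stay/C/w/Hi, Stay/C/w/Mid, Stay/M/z/Hi, Stay/M/z/Mid, Stay/M/w/Hi, Stay/M/w/Mid} → row (3,6) (5,6)
{Out/C/z/Hi, Out/C/z/Mid, Out/C/w/Hi, Out/C/w/Mid} → row (1,5) (1,5)
{Out/M/z/Hi, Out/M/z/Mid, Out/M/w/Hi, Out/M/w/Mid} → row (4,5) (4,5)
That's 7 distinct rows out of 24 strategies.

7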